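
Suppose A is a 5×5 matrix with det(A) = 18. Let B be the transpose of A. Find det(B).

|B| = 18

det(Aᵀ) = det(A).
det(B) = (1)·(18) = 18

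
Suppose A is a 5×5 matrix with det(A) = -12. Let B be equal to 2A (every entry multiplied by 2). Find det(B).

-384

For a 5×5 matrix, det(2A) = 2^5·det(A) = 32·det(A).
det(B) = (32)·(-12) = -384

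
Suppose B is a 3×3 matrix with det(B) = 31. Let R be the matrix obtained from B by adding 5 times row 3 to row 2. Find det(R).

31

Adding a multiple of one row to another leaves the determinant unchanged.
det(R) = (1)·(31) = 31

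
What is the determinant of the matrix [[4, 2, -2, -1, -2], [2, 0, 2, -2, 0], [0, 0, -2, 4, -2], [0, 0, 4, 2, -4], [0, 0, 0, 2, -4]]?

The determinant is -192.

The matrix is block upper-triangular with a 2×2 block and a 3×3 block on the diagonal, so its determinant equals the product of the determinants of the diagonal blocks.
det of the 2×2 block = -4
det of the 3×3 block = 48
det = (-4)·(48) = -192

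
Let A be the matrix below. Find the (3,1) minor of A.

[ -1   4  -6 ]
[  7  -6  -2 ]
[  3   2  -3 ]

-44

Delete row 3 and column 1; the remaining 2×2 submatrix is [4 -6; -6 -2].
Its determinant is 4·(-2) − (-6)·(-6) = -44.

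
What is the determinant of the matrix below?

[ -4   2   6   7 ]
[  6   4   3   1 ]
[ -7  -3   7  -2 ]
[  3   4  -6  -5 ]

Expand along row 1:
  + (-4) · M_11   where M_11 = det([4 3 1; -3 7 -2; 4 -6 -5]) = -267
  − (2) · M_12   where M_12 = det([6 3 1; -7 7 -2; 3 -6 -5]) = -384
  + (6) · M_13   where M_13 = det([6 4 1; -7 -3 -2; 3 4 -5]) = -45
  − (7) · M_14   where M_14 = det([6 4 3; -7 -3 7; 3 4 -6]) = -201
det = (+1)·(-4)·(-267) + (-1)·(2)·(-384) + (+1)·(6)·(-45) + (-1)·(7)·(-201) = 2973

2973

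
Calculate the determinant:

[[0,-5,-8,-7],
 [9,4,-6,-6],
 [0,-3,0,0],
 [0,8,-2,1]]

The determinant is 594.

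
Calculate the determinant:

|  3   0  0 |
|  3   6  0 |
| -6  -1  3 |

The matrix is lower triangular, so the determinant is the product of the diagonal entries:
det = (3) · (6) · (3) = 54

The determinant is 54.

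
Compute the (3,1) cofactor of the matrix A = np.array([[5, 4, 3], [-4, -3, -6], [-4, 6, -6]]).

Delete row 3 and column 1; the remaining 2×2 submatrix is [4 3; -3 -6].
Its determinant is 4·(-6) − 3·(-3) = -15.
The cofactor carries sign (−1)^(3+1) = +1, so C_{3,1} = +(-15) = -15.

-15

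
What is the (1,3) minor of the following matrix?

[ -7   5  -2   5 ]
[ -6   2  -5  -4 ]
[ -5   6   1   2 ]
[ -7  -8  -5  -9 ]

Delete row 1 and column 3; the remaining 3×3 submatrix is [-6 2 -4; -5 6 2; -7 -8 -9].
Its determinant is -218.

-218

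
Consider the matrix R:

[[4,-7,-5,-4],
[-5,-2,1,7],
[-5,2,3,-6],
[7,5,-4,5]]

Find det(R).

1906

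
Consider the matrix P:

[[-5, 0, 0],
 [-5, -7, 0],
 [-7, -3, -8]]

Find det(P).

P is lower triangular, so det(P) is the product of the diagonal entries:
det = (-5) · (-7) · (-8) = -280

det(P) = -280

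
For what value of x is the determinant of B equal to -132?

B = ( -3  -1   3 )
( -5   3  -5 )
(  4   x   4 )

Expanding along the row containing x, det(B) is linear in x: det(B) = (-30)·x + (-72).
Set (-30)·x + (-72) = -132  ⇒  (-30)·x = -60  ⇒  x = 2.

2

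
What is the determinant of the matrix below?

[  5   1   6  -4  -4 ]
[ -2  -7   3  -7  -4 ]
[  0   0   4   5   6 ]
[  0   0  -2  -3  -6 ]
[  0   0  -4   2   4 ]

The matrix is block upper-triangular with a 2×2 block and a 3×3 block on the diagonal, so its determinant equals the product of the determinants of the diagonal blocks.
det of the 2×2 block = -33
det of the 3×3 block = 64
det = (-33)·(64) = -2112

-2112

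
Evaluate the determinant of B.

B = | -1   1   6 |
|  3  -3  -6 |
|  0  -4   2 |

-48

Expand along row 3:
  − (-4) · |-1 6; 3 -6| = −(-4)·(6 − 18) = -48
  + 2 · |-1 1; 3 -3| = 2·(3 − 3) = 0
Sum: (-48) + (0) = -48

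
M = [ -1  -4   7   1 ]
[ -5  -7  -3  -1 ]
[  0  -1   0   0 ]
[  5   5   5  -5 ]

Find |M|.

Expand along row 3 (it has 3 zeros):
  − (-1) · M_32   where M_32 = det([-1 7 1; -5 -3 -1; 5 5 -5]) = -240
det = (-1)·(-1)·(-240) = -240

-240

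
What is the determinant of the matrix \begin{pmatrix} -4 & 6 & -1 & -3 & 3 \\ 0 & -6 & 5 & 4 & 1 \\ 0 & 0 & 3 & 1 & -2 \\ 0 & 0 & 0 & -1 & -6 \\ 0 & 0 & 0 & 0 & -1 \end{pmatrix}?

72

The matrix is upper triangular, so the determinant is the product of the diagonal entries:
det = (-4) · (-6) · (3) · (-1) · (-1) = 72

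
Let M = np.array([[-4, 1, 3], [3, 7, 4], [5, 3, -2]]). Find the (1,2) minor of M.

-26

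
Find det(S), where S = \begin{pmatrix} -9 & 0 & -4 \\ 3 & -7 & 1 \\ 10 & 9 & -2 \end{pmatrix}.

-433

Expand along column 2:
  + (-7) · |-9 -4; 10 -2| = (-7)·(18 − (-40)) = -406
  − 9 · |-9 -4; 3 1| = −9·(-9 − (-12)) = -27
Sum: (-406) + (-27) = -433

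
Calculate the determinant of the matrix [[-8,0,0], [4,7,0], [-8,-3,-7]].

The matrix is lower triangular, so the determinant is the product of the diagonal entries:
det = (-8) · (7) · (-7) = 392

392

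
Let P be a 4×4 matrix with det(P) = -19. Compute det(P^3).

-6859

det(P^3) = (det P)^3 = (-19)^3 = -6859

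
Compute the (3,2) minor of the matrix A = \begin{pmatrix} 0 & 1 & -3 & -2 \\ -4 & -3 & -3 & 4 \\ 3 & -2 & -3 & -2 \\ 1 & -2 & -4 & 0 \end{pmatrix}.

-50

Delete row 3 and column 2; the remaining 3×3 submatrix is [0 -3 -2; -4 -3 4; 1 -4 0].
Its determinant is -50.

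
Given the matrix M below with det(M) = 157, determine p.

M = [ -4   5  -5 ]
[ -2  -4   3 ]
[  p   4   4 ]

7

Expanding along the column containing p, det(M) is linear in p: det(M) = (-5)·p + (192).
Set (-5)·p + (192) = 157  ⇒  (-5)·p = -35  ⇒  p = 7.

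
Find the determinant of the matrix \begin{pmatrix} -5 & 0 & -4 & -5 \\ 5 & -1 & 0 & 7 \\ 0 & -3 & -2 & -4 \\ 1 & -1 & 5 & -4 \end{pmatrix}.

60

Expand along row 1 (it has 1 zero):
  + (-5) · M_11   where M_11 = det([-1 0 7; -3 -2 -4; -1 5 -4]) = -147
  + (-4) · M_13   where M_13 = det([5 -1 7; 0 -3 -4; 1 -1 -4]) = 65
  − (-5) · M_14   where M_14 = det([5 -1 0; 0 -3 -2; 1 -1 5]) = -83
det = (+1)·(-5)·(-147) + (+1)·(-4)·(65) + (-1)·(-5)·(-83) = 60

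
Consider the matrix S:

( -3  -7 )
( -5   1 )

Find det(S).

det(S) = (-3)·1 − (-7)·(-5) = -3 − 35 = -38

|S| = -38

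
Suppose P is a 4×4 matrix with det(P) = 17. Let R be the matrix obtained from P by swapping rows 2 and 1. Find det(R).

Swapping two rows multiplies the determinant by −1.
det(R) = (-1)·(17) = -17

-17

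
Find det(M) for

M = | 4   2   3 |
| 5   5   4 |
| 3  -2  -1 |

The determinant is -29.

Expand along row 1:
  + 4 · |5 4; -2 -1| = 4·(-5 − (-8)) = 12
  − 2 · |5 4; 3 -1| = −2·(-5 − 12) = 34
  + 3 · |5 5; 3 -2| = 3·(-10 − 15) = -75
Sum: (12) + (34) + (-75) = -29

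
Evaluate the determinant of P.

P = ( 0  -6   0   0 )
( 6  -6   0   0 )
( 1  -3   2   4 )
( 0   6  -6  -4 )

P is block lower-triangular with a 2×2 block and a 2×2 block on the diagonal, so its determinant equals the product of the determinants of the diagonal blocks.
det of the 2×2 block = 36
det of the 2×2 block = 16
det = (36)·(16) = 576

|P| = 576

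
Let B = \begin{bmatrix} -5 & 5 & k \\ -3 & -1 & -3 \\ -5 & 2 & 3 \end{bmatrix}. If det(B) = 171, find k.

Expanding along the row containing k, det(B) is linear in k: det(B) = (-11)·k + (105).
Set (-11)·k + (105) = 171  ⇒  (-11)·k = 66  ⇒  k = -6.

-6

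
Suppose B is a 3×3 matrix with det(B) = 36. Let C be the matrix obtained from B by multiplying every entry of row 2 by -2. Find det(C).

Scaling one row by -2 multiplies the determinant by -2.
det(C) = (-2)·(36) = -72

|C| = -72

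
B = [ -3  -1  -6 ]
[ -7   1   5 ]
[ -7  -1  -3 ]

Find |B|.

Expand along row 1:
  + (-3) · |1 5; -1 -3| = (-3)·(-3 − (-5)) = -6
  − (-1) · |-7 5; -7 -3| = −(-1)·(21 − (-35)) = 56
  + (-6) · |-7 1; -7 -1| = (-6)·(7 − (-7)) = -84
Sum: (-6) + (56) + (-84) = -34

-34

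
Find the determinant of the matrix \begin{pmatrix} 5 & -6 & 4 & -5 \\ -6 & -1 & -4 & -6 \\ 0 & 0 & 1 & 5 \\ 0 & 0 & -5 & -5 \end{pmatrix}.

-820

The matrix is block upper-triangular with a 2×2 block and a 2×2 block on the diagonal, so its determinant equals the product of the determinants of the diagonal blocks.
det of the 2×2 block = -41
det of the 2×2 block = 20
det = (-41)·(20) = -820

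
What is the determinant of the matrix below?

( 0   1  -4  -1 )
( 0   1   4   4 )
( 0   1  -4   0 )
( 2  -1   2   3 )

The determinant is -16.

Expand along column 1 (it has 3 zeros):
  − (2) · M_41   where M_41 = det([1 -4 -1; 1 4 4; 1 -4 0]) = 8
det = (-1)·(2)·(8) = -16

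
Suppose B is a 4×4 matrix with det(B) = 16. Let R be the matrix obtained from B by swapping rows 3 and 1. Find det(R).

det(R) = -16

Swapping two rows multiplies the determinant by −1.
det(R) = (-1)·(16) = -16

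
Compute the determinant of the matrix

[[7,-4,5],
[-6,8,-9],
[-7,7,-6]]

Expand along column 1:
  + 7 · |8 -9; 7 -6| = 7·(-48 − (-63)) = 105
  − (-6) · |-4 5; 7 -6| = −(-6)·(24 − 35) = -66
  + (-7) · |-4 5; 8 -9| = (-7)·(36 − 40) = 28
Sum: (105) + (-66) + (28) = 67

67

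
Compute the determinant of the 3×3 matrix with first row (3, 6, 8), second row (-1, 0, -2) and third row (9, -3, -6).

-138

Expand along row 2:
  − (-1) · |6 8; -3 -6| = −(-1)·(-36 − (-24)) = -12
  − (-2) · |3 6; 9 -3| = −(-2)·(-9 − 54) = -126
Sum: (-12) + (-126) = -138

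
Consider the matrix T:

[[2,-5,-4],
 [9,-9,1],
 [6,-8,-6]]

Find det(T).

Expand along row 1:
  + 2 · |-9 1; -8 -6| = 2·(54 − (-8)) = 124
  − (-5) · |9 1; 6 -6| = −(-5)·(-54 − 6) = -300
  + (-4) · |9 -9; 6 -8| = (-4)·(-72 − (-54)) = 72
Sum: (124) + (-300) + (72) = -104

-104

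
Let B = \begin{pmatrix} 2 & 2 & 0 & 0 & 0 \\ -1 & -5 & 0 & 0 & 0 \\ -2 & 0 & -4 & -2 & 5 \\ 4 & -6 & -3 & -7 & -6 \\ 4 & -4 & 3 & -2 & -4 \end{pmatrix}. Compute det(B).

det(B) = -1048

B is block lower-triangular with a 2×2 block and a 3×3 block on the diagonal, so its determinant equals the product of the determinants of the diagonal blocks.
det of the 2×2 block = -8
det of the 3×3 block = 131
det = (-8)·(131) = -1048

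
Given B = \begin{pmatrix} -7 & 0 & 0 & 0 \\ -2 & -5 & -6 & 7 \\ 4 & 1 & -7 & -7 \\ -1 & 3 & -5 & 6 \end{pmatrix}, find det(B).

Expand along row 1 (it has 3 zeros):
  + (-7) · M_11   where M_11 = det([-5 -6 7; 1 -7 -7; 3 -5 6]) = 659
det = (+1)·(-7)·(659) = -4613

det(B) = -4613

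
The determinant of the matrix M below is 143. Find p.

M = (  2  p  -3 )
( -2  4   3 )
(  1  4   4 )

p = 9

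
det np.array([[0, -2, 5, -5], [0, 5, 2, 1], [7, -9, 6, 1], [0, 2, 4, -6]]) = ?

The determinant is 784.

Expand along column 1 (it has 3 zeros):
  + (7) · M_31   where M_31 = det([-2 5 -5; 5 2 1; 2 4 -6]) = 112
det = (+1)·(7)·(112) = 784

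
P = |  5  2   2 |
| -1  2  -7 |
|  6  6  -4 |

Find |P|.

Expand along column 1:
  + 5 · |2 -7; 6 -4| = 5·(-8 − (-42)) = 170
  − (-1) · |2 2; 6 -4| = −(-1)·(-8 − 12) = -20
  + 6 · |2 2; 2 -7| = 6·(-14 − 4) = -108
Sum: (170) + (-20) + (-108) = 42

42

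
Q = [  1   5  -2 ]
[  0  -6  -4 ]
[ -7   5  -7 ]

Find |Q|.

|Q| = 286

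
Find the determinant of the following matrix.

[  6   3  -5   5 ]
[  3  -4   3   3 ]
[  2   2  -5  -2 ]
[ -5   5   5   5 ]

-225

Expand along row 1:
  + (6) · M_11   where M_11 = det([-4 3 3; 2 -5 -2; 5 5 5]) = 105
  − (3) · M_12   where M_12 = det([3 3 3; 2 -5 -2; -5 5 5]) = -90
  + (-5) · M_13   where M_13 = det([3 -4 3; 2 2 -2; -5 5 5]) = 120
  − (5) · M_14   where M_14 = det([3 -4 3; 2 2 -5; -5 5 5]) = 105
det = (+1)·(6)·(105) + (-1)·(3)·(-90) + (+1)·(-5)·(120) + (-1)·(5)·(105) = -225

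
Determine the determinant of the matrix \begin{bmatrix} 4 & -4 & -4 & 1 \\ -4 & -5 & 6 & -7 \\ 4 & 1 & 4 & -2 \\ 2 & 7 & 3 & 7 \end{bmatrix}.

-1760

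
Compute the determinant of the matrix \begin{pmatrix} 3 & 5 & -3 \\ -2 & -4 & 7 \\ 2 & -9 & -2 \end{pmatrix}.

Expand along row 1:
  + 3 · |-4 7; -9 -2| = 3·(8 − (-63)) = 213
  − 5 · |-2 7; 2 -2| = −5·(4 − 14) = 50
  + (-3) · |-2 -4; 2 -9| = (-3)·(18 − (-8)) = -78
Sum: (213) + (50) + (-78) = 185

The determinant is 185.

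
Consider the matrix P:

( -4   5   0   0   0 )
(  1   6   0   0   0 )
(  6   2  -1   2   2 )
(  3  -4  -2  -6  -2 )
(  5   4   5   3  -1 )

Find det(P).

P is block lower-triangular with a 2×2 block and a 3×3 block on the diagonal, so its determinant equals the product of the determinants of the diagonal blocks.
det of the 2×2 block = -29
det of the 3×3 block = 12
det = (-29)·(12) = -348

|P| = -348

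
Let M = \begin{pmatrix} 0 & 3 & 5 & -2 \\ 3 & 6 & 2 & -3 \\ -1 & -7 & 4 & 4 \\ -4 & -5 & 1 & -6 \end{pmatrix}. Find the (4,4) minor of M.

The minor is -117.

Delete row 4 and column 4; the remaining 3×3 submatrix is [0 3 5; 3 6 2; -1 -7 4].
Its determinant is -117.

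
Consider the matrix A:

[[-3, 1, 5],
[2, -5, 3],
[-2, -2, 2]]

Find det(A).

-68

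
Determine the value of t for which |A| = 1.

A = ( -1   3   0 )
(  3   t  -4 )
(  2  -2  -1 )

Expanding along the column containing t, det(A) is linear in t: det(A) = (1)·t + (-7).
Set (1)·t + (-7) = 1  ⇒  (1)·t = 8  ⇒  t = 8.

t = 8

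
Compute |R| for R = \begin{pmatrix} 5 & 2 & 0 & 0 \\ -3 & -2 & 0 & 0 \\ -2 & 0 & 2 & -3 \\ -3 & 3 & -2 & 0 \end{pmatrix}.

det(R) = 24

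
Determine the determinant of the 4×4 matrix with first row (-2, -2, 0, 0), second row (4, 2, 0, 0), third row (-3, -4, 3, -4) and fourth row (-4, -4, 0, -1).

The matrix is block lower-triangular with a 2×2 block and a 2×2 block on the diagonal, so its determinant equals the product of the determinants of the diagonal blocks.
det of the 2×2 block = 4
det of the 2×2 block = -3
det = (4)·(-3) = -12

-12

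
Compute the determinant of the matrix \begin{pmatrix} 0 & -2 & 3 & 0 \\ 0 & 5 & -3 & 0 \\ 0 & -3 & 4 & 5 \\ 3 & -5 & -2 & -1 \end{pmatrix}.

135

Expand along column 1 (it has 3 zeros):
  − (3) · M_41   where M_41 = det([-2 3 0; 5 -3 0; -3 4 5]) = -45
det = (-1)·(3)·(-45) = 135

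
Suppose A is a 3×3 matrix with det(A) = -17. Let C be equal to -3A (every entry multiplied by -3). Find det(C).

For a 3×3 matrix, det(-3A) = (-3)^3·det(A) = -27·det(A).
det(C) = (-27)·(-17) = 459

459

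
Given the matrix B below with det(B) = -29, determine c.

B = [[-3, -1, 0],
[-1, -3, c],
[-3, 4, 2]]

-3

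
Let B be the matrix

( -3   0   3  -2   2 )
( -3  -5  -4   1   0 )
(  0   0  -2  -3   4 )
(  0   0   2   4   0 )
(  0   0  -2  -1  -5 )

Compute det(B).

510

B is block upper-triangular with a 2×2 block and a 3×3 block on the diagonal, so its determinant equals the product of the determinants of the diagonal blocks.
det of the 2×2 block = 15
det of the 3×3 block = 34
det = (15)·(34) = 510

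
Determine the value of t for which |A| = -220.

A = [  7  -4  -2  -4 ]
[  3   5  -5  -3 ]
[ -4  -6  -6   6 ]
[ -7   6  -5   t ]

Expanding along the column containing t, det(A) is linear in t: det(A) = (-576)·t + (2660).
Set (-576)·t + (2660) = -220  ⇒  (-576)·t = -2880  ⇒  t = 5.

t = 5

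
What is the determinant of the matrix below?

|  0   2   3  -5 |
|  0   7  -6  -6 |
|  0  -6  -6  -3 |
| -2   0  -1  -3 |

1050

Expand along column 1 (it has 3 zeros):
  − (-2) · M_41   where M_41 = det([2 3 -5; 7 -6 -6; -6 -6 -3]) = 525
det = (-1)·(-2)·(525) = 1050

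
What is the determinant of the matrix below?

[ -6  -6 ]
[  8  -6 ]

The determinant is 84.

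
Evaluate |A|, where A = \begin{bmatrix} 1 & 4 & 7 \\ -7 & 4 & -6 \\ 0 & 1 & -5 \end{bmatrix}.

Expand along column 1:
  + 1 · |4 -6; 1 -5| = 1·(-20 − (-6)) = -14
  − (-7) · |4 7; 1 -5| = −(-7)·(-20 − 7) = -189
Sum: (-14) + (-189) = -203

-203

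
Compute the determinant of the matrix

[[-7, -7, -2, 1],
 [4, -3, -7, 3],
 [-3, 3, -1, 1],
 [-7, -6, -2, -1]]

The determinant is 727.

Expand along row 1:
  + (-7) · M_11   where M_11 = det([-3 -7 3; 3 -1 1; -6 -2 -1]) = -24
  − (-7) · M_12   where M_12 = det([4 -7 3; -3 -1 1; -7 -2 -1]) = 79
  + (-2) · M_13   where M_13 = det([4 -3 3; -3 3 1; -7 -6 -1]) = 159
  − (1) · M_14   where M_14 = det([4 -3 -7; -3 3 -1; -7 -6 -2]) = -324
det = (+1)·(-7)·(-24) + (-1)·(-7)·(79) + (+1)·(-2)·(159) + (-1)·(1)·(-324) = 727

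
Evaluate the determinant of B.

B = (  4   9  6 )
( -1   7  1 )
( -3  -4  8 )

Expand along column 1:
  + 4 · |7 1; -4 8| = 4·(56 − (-4)) = 240
  − (-1) · |9 6; -4 8| = −(-1)·(72 − (-24)) = 96
  + (-3) · |9 6; 7 1| = (-3)·(9 − 42) = 99
Sum: (240) + (96) + (99) = 435

435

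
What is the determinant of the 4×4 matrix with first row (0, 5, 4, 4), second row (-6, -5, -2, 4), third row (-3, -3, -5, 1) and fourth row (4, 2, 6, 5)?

Expand along row 1 (it has 1 zero):
  − (5) · M_12   where M_12 = det([-6 -2 4; -3 -5 1; 4 6 5]) = 156
  + (4) · M_13   where M_13 = det([-6 -5 4; -3 -3 1; 4 2 5]) = 31
  − (4) · M_14   where M_14 = det([-6 -5 -2; -3 -3 -5; 4 2 6]) = 46
det = (-1)·(5)·(156) + (+1)·(4)·(31) + (-1)·(4)·(46) = -840

The determinant is -840.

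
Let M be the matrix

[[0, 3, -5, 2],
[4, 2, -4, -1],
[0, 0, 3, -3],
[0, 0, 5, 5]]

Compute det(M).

M is block upper-triangular with a 2×2 block and a 2×2 block on the diagonal, so its determinant equals the product of the determinants of the diagonal blocks.
det of the 2×2 block = -12
det of the 2×2 block = 30
det = (-12)·(30) = -360

|M| = -360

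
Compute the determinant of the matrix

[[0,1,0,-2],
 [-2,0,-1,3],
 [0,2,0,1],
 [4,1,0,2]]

Expand along column 3 (it has 3 zeros):
  − (-1) · M_23   where M_23 = det([0 1 -2; 0 2 1; 4 1 2]) = 20
det = (-1)·(-1)·(20) = 20

20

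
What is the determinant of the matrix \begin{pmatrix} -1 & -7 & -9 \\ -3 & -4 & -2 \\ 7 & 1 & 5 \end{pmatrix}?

-214

Expand along row 1:
  + (-1) · |-4 -2; 1 5| = (-1)·(-20 − (-2)) = 18
  − (-7) · |-3 -2; 7 5| = −(-7)·(-15 − (-14)) = -7
  + (-9) · |-3 -4; 7 1| = (-9)·(-3 − (-28)) = -225
Sum: (18) + (-7) + (-225) = -214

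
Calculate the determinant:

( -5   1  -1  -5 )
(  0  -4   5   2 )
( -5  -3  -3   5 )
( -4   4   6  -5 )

Expand along row 2 (it has 1 zero):
  + (-4) · M_22   where M_22 = det([-5 -1 -5; -5 -3 5; -4 6 -5]) = 330
  − (5) · M_23   where M_23 = det([-5 1 -5; -5 -3 5; -4 4 -5]) = 140
  + (2) · M_24   where M_24 = det([-5 1 -1; -5 -3 -3; -4 4 6]) = 104
det = (+1)·(-4)·(330) + (-1)·(5)·(140) + (+1)·(2)·(104) = -1812

-1812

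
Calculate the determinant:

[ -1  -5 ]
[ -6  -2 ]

-28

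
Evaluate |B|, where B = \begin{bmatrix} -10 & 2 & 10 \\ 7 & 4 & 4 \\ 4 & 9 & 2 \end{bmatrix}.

det(B) = 754

Expand along column 1:
  + (-10) · |4 4; 9 2| = (-10)·(8 − 36) = 280
  − 7 · |2 10; 9 2| = −7·(4 − 90) = 602
  + 4 · |2 10; 4 4| = 4·(8 − 40) = -128
Sum: (280) + (602) + (-128) = 754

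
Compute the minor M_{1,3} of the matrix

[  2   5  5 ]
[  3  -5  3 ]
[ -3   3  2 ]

Delete row 1 and column 3; the remaining 2×2 submatrix is [3 -5; -3 3].
Its determinant is 3·3 − (-5)·(-3) = -6.

-6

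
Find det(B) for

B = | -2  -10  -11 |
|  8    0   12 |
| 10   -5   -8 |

The determinant is -1520.

Expand along column 2:
  − (-10) · |8 12; 10 -8| = −(-10)·(-64 − 120) = -1840
  − (-5) · |-2 -11; 8 12| = −(-5)·(-24 − (-88)) = 320
Sum: (-1840) + (320) = -1520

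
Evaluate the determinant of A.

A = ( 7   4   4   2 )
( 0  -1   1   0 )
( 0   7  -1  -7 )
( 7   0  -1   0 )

det(A) = 525

Expand along row 2 (it has 2 zeros):
  + (-1) · M_22   where M_22 = det([7 4 2; 0 -1 -7; 7 -1 0]) = -231
  − (1) · M_23   where M_23 = det([7 4 2; 0 7 -7; 7 0 0]) = -294
det = (+1)·(-1)·(-231) + (-1)·(1)·(-294) = 525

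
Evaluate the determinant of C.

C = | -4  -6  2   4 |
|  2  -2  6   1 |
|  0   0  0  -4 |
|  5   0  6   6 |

-160

Expand along row 3 (it has 3 zeros):
  − (-4) · M_34   where M_34 = det([-4 -6 2; 2 -2 6; 5 0 6]) = -40
det = (-1)·(-4)·(-40) = -160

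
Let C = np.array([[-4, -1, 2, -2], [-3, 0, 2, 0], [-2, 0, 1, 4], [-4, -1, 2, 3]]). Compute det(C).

det(C) = 5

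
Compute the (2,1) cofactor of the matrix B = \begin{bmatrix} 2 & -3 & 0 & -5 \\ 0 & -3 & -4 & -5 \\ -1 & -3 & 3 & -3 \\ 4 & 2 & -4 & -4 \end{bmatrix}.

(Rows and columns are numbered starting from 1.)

-42

Delete row 2 and column 1; the remaining 3×3 submatrix is [-3 0 -5; -3 3 -3; 2 -4 -4].
Its determinant is 42.
The cofactor carries sign (−1)^(2+1) = −1, so C_{2,1} = −(42) = -42.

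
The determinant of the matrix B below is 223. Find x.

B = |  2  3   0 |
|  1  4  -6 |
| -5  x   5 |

Expanding along the column containing x, det(B) is linear in x: det(B) = (12)·x + (115).
Set (12)·x + (115) = 223  ⇒  (12)·x = 108  ⇒  x = 9.

9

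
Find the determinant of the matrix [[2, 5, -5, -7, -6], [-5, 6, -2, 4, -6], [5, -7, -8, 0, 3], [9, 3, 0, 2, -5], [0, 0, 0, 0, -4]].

34248

Expand along row 5 (it has 4 zeros):
  + (-4) · M_55   where M_55 = det([2 5 -5 -7; -5 6 -2 4; 5 -7 -8 0; 9 3 0 2]) = -8562
det = (+1)·(-4)·(-8562) = 34248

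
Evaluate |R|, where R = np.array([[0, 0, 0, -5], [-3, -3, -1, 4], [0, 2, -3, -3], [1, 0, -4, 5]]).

Expand along row 1 (it has 3 zeros):
  − (-5) · M_14   where M_14 = det([-3 -3 -1; 0 2 -3; 1 0 -4]) = 35
det = (-1)·(-5)·(35) = 175

175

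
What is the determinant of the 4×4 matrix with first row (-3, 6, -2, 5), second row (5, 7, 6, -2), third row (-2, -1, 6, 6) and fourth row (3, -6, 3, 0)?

Expand along row 4 (it has 1 zero):
  − (3) · M_41   where M_41 = det([6 -2 5; 7 6 -2; -1 6 6]) = 608
  + (-6) · M_42   where M_42 = det([-3 -2 5; 5 6 -2; -2 6 6]) = 118
  − (3) · M_43   where M_43 = det([-3 6 5; 5 7 -2; -2 -1 6]) = -231
det = (-1)·(3)·(608) + (+1)·(-6)·(118) + (-1)·(3)·(-231) = -1839

The determinant is -1839.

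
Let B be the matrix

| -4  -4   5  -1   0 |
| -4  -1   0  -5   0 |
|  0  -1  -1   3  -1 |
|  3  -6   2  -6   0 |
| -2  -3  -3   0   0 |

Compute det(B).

Expand along column 5 (it has 4 zeros):
  + (-1) · M_35   where M_35 = det([-4 -4 5 -1; -4 -1 0 -5; 3 -6 2 -6; -2 -3 -3 0]) = 1520
det = (+1)·(-1)·(1520) = -1520

-1520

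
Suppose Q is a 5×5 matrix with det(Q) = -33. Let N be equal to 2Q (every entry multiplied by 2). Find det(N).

det(N) = -1056

For a 5×5 matrix, det(2Q) = 2^5·det(Q) = 32·det(Q).
det(N) = (32)·(-33) = -1056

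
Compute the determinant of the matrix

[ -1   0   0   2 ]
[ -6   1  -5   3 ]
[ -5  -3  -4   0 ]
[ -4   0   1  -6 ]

Expand along row 1 (it has 2 zeros):
  + (-1) · M_11   where M_11 = det([1 -5 3; -3 -4 0; 0 1 -6]) = 105
  − (2) · M_14   where M_14 = det([-6 1 -5; -5 -3 -4; -4 0 1]) = 99
det = (+1)·(-1)·(105) + (-1)·(2)·(99) = -303

-303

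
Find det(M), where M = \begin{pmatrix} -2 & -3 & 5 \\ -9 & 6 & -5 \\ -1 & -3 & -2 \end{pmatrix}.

Expand along column 1:
  + (-2) · |6 -5; -3 -2| = (-2)·(-12 − 15) = 54
  − (-9) · |-3 5; -3 -2| = −(-9)·(6 − (-15)) = 189
  + (-1) · |-3 5; 6 -5| = (-1)·(15 − 30) = 15
Sum: (54) + (189) + (15) = 258

258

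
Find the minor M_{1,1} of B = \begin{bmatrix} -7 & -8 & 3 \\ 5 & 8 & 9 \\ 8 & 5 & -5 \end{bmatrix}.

The minor is -85.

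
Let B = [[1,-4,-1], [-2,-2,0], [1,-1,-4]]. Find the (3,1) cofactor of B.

-2

Delete row 3 and column 1; the remaining 2×2 submatrix is [-4 -1; -2 0].
Its determinant is (-4)·0 − (-1)·(-2) = -2.
The cofactor carries sign (−1)^(3+1) = +1, so C_{3,1} = +(-2) = -2.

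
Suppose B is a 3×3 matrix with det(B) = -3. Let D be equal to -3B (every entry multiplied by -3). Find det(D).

The determinant is 81.

For a 3×3 matrix, det(-3B) = (-3)^3·det(B) = -27·det(B).
det(D) = (-27)·(-3) = 81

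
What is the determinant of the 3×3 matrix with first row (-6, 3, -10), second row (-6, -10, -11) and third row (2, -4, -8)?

The determinant is -866.

Expand along row 1:
  + (-6) · |-10 -11; -4 -8| = (-6)·(80 − 44) = -216
  − 3 · |-6 -11; 2 -8| = −3·(48 − (-22)) = -210
  + (-10) · |-6 -10; 2 -4| = (-10)·(24 − (-20)) = -440
Sum: (-216) + (-210) + (-440) = -866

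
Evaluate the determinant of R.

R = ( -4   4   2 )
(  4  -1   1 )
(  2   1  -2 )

Expand along row 1:
  + (-4) · |-1 1; 1 -2| = (-4)·(2 − 1) = -4
  − 4 · |4 1; 2 -2| = −4·(-8 − 2) = 40
  + 2 · |4 -1; 2 1| = 2·(4 − (-2)) = 12
Sum: (-4) + (40) + (12) = 48

48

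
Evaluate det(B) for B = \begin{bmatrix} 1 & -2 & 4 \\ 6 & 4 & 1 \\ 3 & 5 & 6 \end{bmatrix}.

157

Expand along column 1:
  + 1 · |4 1; 5 6| = 1·(24 − 5) = 19
  − 6 · |-2 4; 5 6| = −6·(-12 − 20) = 192
  + 3 · |-2 4; 4 1| = 3·(-2 − 16) = -54
Sum: (19) + (192) + (-54) = 157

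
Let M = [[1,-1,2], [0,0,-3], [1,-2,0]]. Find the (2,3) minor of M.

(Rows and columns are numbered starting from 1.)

Delete row 2 and column 3; the remaining 2×2 submatrix is [1 -1; 1 -2].
Its determinant is 1·(-2) − (-1)·1 = -1.

-1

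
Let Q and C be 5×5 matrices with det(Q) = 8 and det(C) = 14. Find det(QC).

det(QC) = 112

det(QC) = det(Q)·det(C) = (8)·(14) = 112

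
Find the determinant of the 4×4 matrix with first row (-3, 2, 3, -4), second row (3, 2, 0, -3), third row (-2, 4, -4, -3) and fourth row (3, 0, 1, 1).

Expand along row 2 (it has 1 zero):
  − (3) · M_21   where M_21 = det([2 3 -4; 4 -4 -3; 0 1 1]) = -30
  + (2) · M_22   where M_22 = det([-3 3 -4; -2 -4 -3; 3 1 1]) = -58
  + (-3) · M_24   where M_24 = det([-3 2 3; -2 4 -4; 3 0 1]) = -68
det = (-1)·(3)·(-30) + (+1)·(2)·(-58) + (+1)·(-3)·(-68) = 178

178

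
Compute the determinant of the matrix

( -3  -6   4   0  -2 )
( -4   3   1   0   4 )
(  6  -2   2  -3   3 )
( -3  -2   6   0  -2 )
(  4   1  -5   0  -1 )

378

Expand along column 4 (it has 4 zeros):
  − (-3) · M_34   where M_34 = det([-3 -6 4 -2; -4 3 1 4; -3 -2 6 -2; 4 1 -5 -1]) = 126
det = (-1)·(-3)·(126) = 378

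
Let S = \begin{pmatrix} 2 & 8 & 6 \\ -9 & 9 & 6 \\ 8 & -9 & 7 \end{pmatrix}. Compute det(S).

Expand along row 1:
  + 2 · |9 6; -9 7| = 2·(63 − (-54)) = 234
  − 8 · |-9 6; 8 7| = −8·(-63 − 48) = 888
  + 6 · |-9 9; 8 -9| = 6·(81 − 72) = 54
Sum: (234) + (888) + (54) = 1176

1176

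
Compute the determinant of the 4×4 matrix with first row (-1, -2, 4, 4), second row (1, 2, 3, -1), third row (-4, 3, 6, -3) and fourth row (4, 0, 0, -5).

Expand along row 4 (it has 2 zeros):
  − (4) · M_41   where M_41 = det([-2 4 4; 2 3 -1; 3 6 -3]) = 30
  + (-5) · M_44   where M_44 = det([-1 -2 4; 1 2 3; -4 3 6]) = 77
det = (-1)·(4)·(30) + (+1)·(-5)·(77) = -505

The determinant is -505.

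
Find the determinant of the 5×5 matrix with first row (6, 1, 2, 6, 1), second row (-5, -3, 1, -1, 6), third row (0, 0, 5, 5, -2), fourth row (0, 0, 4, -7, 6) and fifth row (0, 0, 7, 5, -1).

The matrix is block upper-triangular with a 2×2 block and a 3×3 block on the diagonal, so its determinant equals the product of the determinants of the diagonal blocks.
det of the 2×2 block = -13
det of the 3×3 block = -23
det = (-13)·(-23) = 299

299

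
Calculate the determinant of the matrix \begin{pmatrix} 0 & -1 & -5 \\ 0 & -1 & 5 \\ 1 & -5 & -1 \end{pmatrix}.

-10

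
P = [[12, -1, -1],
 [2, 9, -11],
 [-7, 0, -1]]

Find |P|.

-250

Expand along column 2:
  − (-1) · |2 -11; -7 -1| = −(-1)·(-2 − 77) = -79
  + 9 · |12 -1; -7 -1| = 9·(-12 − 7) = -171
Sum: (-79) + (-171) = -250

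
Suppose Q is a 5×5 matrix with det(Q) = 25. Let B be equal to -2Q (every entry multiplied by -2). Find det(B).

-800

For a 5×5 matrix, det(-2Q) = (-2)^5·det(Q) = -32·det(Q).
det(B) = (-32)·(25) = -800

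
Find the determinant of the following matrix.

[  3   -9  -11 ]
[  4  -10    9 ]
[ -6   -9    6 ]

1821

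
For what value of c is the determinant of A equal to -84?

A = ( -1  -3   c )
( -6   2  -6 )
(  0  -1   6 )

5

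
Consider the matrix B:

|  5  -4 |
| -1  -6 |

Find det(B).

-34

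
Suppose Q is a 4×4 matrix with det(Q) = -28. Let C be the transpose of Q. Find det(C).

det(C) = -28

det(Qᵀ) = det(Q).
det(C) = (1)·(-28) = -28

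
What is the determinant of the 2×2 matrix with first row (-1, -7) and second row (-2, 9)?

-23

det = (-1)·9 − (-7)·(-2) = -9 − 14 = -23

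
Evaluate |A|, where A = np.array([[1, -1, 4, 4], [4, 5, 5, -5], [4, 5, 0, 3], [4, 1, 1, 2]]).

The determinant is 745.

Expand along row 3 (it has 1 zero):
  + (4) · M_31   where M_31 = det([-1 4 4; 5 5 -5; 1 1 2]) = -75
  − (5) · M_32   where M_32 = det([1 4 4; 4 5 -5; 4 1 2]) = -161
  − (3) · M_34   where M_34 = det([1 -1 4; 4 5 5; 4 1 1]) = -80
det = (+1)·(4)·(-75) + (-1)·(5)·(-161) + (-1)·(3)·(-80) = 745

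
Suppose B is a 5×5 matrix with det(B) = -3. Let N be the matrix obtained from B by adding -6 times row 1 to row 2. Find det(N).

Adding a multiple of one row to another leaves the determinant unchanged.
det(N) = (1)·(-3) = -3

|N| = -3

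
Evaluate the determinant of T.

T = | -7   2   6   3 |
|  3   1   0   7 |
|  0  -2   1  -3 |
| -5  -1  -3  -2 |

Expand along row 2 (it has 1 zero):
  − (3) · M_21   where M_21 = det([2 6 3; -2 1 -3; -1 -3 -2]) = -7
  + (1) · M_22   where M_22 = det([-7 6 3; 0 1 -3; -5 -3 -2]) = 182
  + (7) · M_24   where M_24 = det([-7 2 6; 0 -2 1; -5 -1 -3]) = -119
det = (-1)·(3)·(-7) + (+1)·(1)·(182) + (+1)·(7)·(-119) = -630

|T| = -630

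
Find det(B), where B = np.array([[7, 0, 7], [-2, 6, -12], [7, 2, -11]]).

Expand along row 1:
  + 7 · |6 -12; 2 -11| = 7·(-66 − (-24)) = -294
  + 7 · |-2 6; 7 2| = 7·(-4 − 42) = -322
Sum: (-294) + (-322) = -616

|B| = -616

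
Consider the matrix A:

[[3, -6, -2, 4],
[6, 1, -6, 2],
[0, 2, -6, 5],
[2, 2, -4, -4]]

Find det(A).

|A| = 1268

Expand along row 3 (it has 1 zero):
  − (2) · M_32   where M_32 = det([3 -2 4; 6 -6 2; 2 -4 -4]) = -8
  + (-6) · M_33   where M_33 = det([3 -6 4; 6 1 2; 2 2 -4]) = -152
  − (5) · M_34   where M_34 = det([3 -6 -2; 6 1 -6; 2 2 -4]) = -68
det = (-1)·(2)·(-8) + (+1)·(-6)·(-152) + (-1)·(5)·(-68) = 1268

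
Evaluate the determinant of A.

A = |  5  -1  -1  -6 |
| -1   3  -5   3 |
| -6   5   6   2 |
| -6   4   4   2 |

Expand along row 1:
  + (5) · M_11   where M_11 = det([3 -5 3; 5 6 2; 4 4 2]) = 10
  − (-1) · M_12   where M_12 = det([-1 -5 3; -6 6 2; -6 4 2]) = 32
  + (-1) · M_13   where M_13 = det([-1 3 3; -6 5 2; -6 4 2]) = 16
  − (-6) · M_14   where M_14 = det([-1 3 -5; -6 5 6; -6 4 4]) = -62
det = (+1)·(5)·(10) + (-1)·(-1)·(32) + (+1)·(-1)·(16) + (-1)·(-6)·(-62) = -306

The determinant is -306.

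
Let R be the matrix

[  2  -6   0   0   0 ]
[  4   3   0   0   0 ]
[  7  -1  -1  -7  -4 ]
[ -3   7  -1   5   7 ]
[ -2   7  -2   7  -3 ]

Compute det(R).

5130

R is block lower-triangular with a 2×2 block and a 3×3 block on the diagonal, so its determinant equals the product of the determinants of the diagonal blocks.
det of the 2×2 block = 30
det of the 3×3 block = 171
det = (30)·(171) = 5130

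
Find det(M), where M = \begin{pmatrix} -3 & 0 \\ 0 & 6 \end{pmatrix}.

det(M) = (-3)·6 − 0·0 = -18 − 0 = -18

-18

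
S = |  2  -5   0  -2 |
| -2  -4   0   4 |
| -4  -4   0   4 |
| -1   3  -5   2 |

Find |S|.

Expand along column 3 (it has 3 zeros):
  − (-5) · M_43   where M_43 = det([2 -5 -2; -2 -4 4; -4 -4 4]) = 56
det = (-1)·(-5)·(56) = 280

280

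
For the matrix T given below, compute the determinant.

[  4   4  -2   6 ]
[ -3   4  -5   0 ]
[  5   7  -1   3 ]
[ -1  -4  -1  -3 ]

Expand along row 2 (it has 1 zero):
  − (-3) · M_21   where M_21 = det([4 -2 6; 7 -1 3; -4 -1 -3]) = -60
  + (4) · M_22   where M_22 = det([4 -2 6; 5 -1 3; -1 -1 -3]) = -36
  − (-5) · M_23   where M_23 = det([4 4 6; 5 7 3; -1 -4 -3]) = -66
det = (-1)·(-3)·(-60) + (+1)·(4)·(-36) + (-1)·(-5)·(-66) = -654

|T| = -654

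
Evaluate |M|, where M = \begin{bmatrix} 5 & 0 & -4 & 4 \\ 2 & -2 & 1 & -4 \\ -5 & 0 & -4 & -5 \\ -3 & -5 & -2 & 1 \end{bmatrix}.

|M| = 1501

Expand along column 2 (it has 2 zeros):
  + (-2) · M_22   where M_22 = det([5 -4 4; -5 -4 -5; -3 -2 1]) = -158
  + (-5) · M_42   where M_42 = det([5 -4 4; 2 1 -4; -5 -4 -5]) = -237
det = (+1)·(-2)·(-158) + (+1)·(-5)·(-237) = 1501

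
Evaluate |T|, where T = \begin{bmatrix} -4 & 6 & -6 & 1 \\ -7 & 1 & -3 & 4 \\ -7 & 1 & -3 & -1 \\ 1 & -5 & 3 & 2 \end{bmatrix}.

det(T) = -240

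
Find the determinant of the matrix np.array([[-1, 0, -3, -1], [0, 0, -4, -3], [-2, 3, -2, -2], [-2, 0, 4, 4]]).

Expand along column 2 (it has 3 zeros):
  − (3) · M_32   where M_32 = det([-1 -3 -1; 0 -4 -3; -2 4 4]) = -6
det = (-1)·(3)·(-6) = 18

18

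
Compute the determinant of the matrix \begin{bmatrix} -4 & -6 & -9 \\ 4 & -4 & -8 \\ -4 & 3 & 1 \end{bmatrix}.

-212

Expand along column 1:
  + (-4) · |-4 -8; 3 1| = (-4)·(-4 − (-24)) = -80
  − 4 · |-6 -9; 3 1| = −4·(-6 − (-27)) = -84
  + (-4) · |-6 -9; -4 -8| = (-4)·(48 − 36) = -48
Sum: (-80) + (-84) + (-48) = -212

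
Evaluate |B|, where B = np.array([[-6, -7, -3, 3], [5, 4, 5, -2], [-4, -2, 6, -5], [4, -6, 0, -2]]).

Expand along row 4 (it has 1 zero):
  − (4) · M_41   where M_41 = det([-7 -3 3; 4 5 -2; -2 6 -5]) = 121
  + (-6) · M_42   where M_42 = det([-6 -3 3; 5 5 -2; -4 6 -5]) = 129
  + (-2) · M_44   where M_44 = det([-6 -7 -3; 5 4 5; -4 -2 6]) = 128
det = (-1)·(4)·(121) + (+1)·(-6)·(129) + (+1)·(-2)·(128) = -1514

-1514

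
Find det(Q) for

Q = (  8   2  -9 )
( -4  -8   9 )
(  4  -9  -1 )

det(Q) = 164

Expand along column 1:
  + 8 · |-8 9; -9 -1| = 8·(8 − (-81)) = 712
  − (-4) · |2 -9; -9 -1| = −(-4)·(-2 − 81) = -332
  + 4 · |2 -9; -8 9| = 4·(18 − 72) = -216
Sum: (712) + (-332) + (-216) = 164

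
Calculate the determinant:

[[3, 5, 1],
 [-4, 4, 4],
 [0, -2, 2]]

96

Expand along column 1:
  + 3 · |4 4; -2 2| = 3·(8 − (-8)) = 48
  − (-4) · |5 1; -2 2| = −(-4)·(10 − (-2)) = 48
Sum: (48) + (48) = 96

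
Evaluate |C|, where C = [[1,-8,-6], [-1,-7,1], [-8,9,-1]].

The determinant is 460.

Expand along column 1:
  + 1 · |-7 1; 9 -1| = 1·(7 − 9) = -2
  − (-1) · |-8 -6; 9 -1| = −(-1)·(8 − (-54)) = 62
  + (-8) · |-8 -6; -7 1| = (-8)·(-8 − 42) = 400
Sum: (-2) + (62) + (400) = 460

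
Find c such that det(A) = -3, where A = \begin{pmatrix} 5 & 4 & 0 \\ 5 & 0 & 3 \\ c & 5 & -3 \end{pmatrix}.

c = 1

Expanding along the row containing c, det(A) is linear in c: det(A) = (12)·c + (-15).
Set (12)·c + (-15) = -3  ⇒  (12)·c = 12  ⇒  c = 1.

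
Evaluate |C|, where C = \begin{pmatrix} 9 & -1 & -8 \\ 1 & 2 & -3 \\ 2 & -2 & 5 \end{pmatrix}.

|C| = 95

Expand along column 1:
  + 9 · |2 -3; -2 5| = 9·(10 − 6) = 36
  − 1 · |-1 -8; -2 5| = −1·(-5 − 16) = 21
  + 2 · |-1 -8; 2 -3| = 2·(3 − (-16)) = 38
Sum: (36) + (21) + (38) = 95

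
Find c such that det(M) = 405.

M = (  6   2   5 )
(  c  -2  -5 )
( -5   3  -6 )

9

Expanding along the row containing c, det(M) is linear in c: det(M) = (27)·c + (162).
Set (27)·c + (162) = 405  ⇒  (27)·c = 243  ⇒  c = 9.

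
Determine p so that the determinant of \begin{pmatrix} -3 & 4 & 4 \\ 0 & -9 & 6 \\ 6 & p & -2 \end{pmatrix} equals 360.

Expanding along the column containing p, det(M) is linear in p: det(M) = (18)·p + (306).
Set (18)·p + (306) = 360  ⇒  (18)·p = 54  ⇒  p = 3.

p = 3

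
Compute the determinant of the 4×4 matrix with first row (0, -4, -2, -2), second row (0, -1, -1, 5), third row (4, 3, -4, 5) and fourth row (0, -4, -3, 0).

Expand along column 1 (it has 3 zeros):
  + (4) · M_31   where M_31 = det([-4 -2 -2; -1 -1 5; -4 -3 0]) = -18
det = (+1)·(4)·(-18) = -72

The determinant is -72.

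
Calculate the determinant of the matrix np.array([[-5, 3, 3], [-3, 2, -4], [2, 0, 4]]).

-40

Expand along column 2:
  − 3 · |-3 -4; 2 4| = −3·(-12 − (-8)) = 12
  + 2 · |-5 3; 2 4| = 2·(-20 − 6) = -52
Sum: (12) + (-52) = -40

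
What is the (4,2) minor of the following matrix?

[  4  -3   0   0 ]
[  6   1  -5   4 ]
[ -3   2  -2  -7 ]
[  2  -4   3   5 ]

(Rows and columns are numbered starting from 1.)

Delete row 4 and column 2; the remaining 3×3 submatrix is [4 0 0; 6 -5 4; -3 -2 -7].
Its determinant is 172.

172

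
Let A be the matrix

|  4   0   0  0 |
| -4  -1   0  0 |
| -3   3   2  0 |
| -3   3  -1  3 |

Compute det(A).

A is lower triangular, so det(A) is the product of the diagonal entries:
det = (4) · (-1) · (2) · (3) = -24

The determinant is -24.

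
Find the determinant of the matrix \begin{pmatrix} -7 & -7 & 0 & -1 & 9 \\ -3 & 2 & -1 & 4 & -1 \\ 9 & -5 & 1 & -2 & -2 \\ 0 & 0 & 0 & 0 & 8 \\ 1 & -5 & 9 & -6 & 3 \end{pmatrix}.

Expand along row 4 (it has 4 zeros):
  − (8) · M_45   where M_45 = det([-7 -7 0 -1; -3 2 -1 4; 9 -5 1 -2; 1 -5 9 -6]) = 2436
det = (-1)·(8)·(2436) = -19488

The determinant is -19488.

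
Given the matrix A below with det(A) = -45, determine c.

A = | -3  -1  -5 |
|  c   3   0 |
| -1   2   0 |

c = 3

Expanding along the column containing c, det(A) is linear in c: det(A) = (-10)·c + (-15).
Set (-10)·c + (-15) = -45  ⇒  (-10)·c = -30  ⇒  c = 3.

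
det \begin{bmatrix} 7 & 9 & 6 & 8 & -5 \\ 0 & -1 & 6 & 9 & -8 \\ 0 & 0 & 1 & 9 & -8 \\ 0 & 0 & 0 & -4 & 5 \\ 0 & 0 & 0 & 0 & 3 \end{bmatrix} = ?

The determinant is 84.

The matrix is upper triangular, so the determinant is the product of the diagonal entries:
det = (7) · (-1) · (1) · (-4) · (3) = 84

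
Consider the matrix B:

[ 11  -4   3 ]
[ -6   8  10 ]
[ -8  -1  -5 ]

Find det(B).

320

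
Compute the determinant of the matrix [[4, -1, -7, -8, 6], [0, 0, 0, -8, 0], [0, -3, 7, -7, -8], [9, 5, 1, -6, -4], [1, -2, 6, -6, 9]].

Expand along row 2 (it has 4 zeros):
  + (-8) · M_24   where M_24 = det([4 -1 -7 6; 0 -3 7 -8; 9 5 1 -4; 1 -2 6 9]) = -6536
det = (+1)·(-8)·(-6536) = 52288

The determinant is 52288.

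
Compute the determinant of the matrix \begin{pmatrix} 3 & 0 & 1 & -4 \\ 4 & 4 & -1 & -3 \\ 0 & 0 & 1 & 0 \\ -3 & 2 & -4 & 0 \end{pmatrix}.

-62

Expand along row 3 (it has 3 zeros):
  + (1) · M_33   where M_33 = det([3 0 -4; 4 4 -3; -3 2 0]) = -62
det = (+1)·(1)·(-62) = -62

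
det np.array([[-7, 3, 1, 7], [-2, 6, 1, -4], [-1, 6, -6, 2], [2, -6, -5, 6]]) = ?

Expand along row 1:
  + (-7) · M_11   where M_11 = det([6 1 -4; 6 -6 2; -6 -5 6]) = 60
  − (3) · M_12   where M_12 = det([-2 1 -4; -1 -6 2; 2 -5 6]) = -6
  + (1) · M_13   where M_13 = det([-2 6 -4; -1 6 2; 2 -6 6]) = -12
  − (7) · M_14   where M_14 = det([-2 6 1; -1 6 -6; 2 -6 -5]) = 24
det = (+1)·(-7)·(60) + (-1)·(3)·(-6) + (+1)·(1)·(-12) + (-1)·(7)·(24) = -582

-582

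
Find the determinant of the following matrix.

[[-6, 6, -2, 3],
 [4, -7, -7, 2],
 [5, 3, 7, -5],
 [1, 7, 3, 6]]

-2344

Expand along row 1:
  + (-6) · M_11   where M_11 = det([-7 -7 2; 3 7 -5; 7 3 6]) = -108
  − (6) · M_12   where M_12 = det([4 -7 2; 5 7 -5; 1 3 6]) = 489
  + (-2) · M_13   where M_13 = det([4 -7 2; 5 3 -5; 1 7 6]) = 521
  − (3) · M_14   where M_14 = det([4 -7 -7; 5 3 7; 1 7 3]) = -328
det = (+1)·(-6)·(-108) + (-1)·(6)·(489) + (+1)·(-2)·(521) + (-1)·(3)·(-328) = -2344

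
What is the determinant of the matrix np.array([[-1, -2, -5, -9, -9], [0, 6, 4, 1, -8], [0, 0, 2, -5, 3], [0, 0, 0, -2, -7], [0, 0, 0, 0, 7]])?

The matrix is upper triangular, so the determinant is the product of the diagonal entries:
det = (-1) · (6) · (2) · (-2) · (7) = 168

168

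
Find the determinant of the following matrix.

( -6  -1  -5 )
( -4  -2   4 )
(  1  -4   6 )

-142

Expand along row 1:
  + (-6) · |-2 4; -4 6| = (-6)·(-12 − (-16)) = -24
  − (-1) · |-4 4; 1 6| = −(-1)·(-24 − 4) = -28
  + (-5) · |-4 -2; 1 -4| = (-5)·(16 − (-2)) = -90
Sum: (-24) + (-28) + (-90) = -142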